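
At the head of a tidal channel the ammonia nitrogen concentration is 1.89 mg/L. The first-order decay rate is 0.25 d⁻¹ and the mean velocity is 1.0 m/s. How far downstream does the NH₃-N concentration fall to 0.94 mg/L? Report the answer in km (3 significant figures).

241 km

From C = C₀·e^(−kt), t = ln(C₀/C)/k = ln(1.89/0.94)/0.25 = 0.6985/0.25 = 2.794 d.
Distance = v·t = 1.0 m/s × 2.414e+05 s = 2.414e+05 m = 241.4 km.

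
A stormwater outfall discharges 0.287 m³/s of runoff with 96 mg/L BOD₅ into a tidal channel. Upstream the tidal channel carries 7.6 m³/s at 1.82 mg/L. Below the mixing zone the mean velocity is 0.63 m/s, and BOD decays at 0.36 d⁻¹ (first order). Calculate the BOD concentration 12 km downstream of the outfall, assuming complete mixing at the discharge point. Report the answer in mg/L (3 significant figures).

After complete mixing, C₀ = (0.287·96 + 7.6·1.82) / 7.887 = 5.247 mg/L.
Travel time t = 1.2e+04 m / 0.63 m/s = 1.905e+04 s = 0.2205 d.
C = 5.247·exp(−0.36·0.2205) = 5.247·0.9237 = 4.847 mg/L.

4.85 mg/L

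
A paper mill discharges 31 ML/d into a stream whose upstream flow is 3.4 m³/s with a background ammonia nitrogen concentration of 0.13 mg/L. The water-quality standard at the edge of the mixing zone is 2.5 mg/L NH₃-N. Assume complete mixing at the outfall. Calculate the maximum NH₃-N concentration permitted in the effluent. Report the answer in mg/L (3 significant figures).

31 ML/d = 0.3588 m³/s.
Mass balance: 2.5·3.759 = 0.3588·Cₑ + 3.4·0.13.
Cₑ = (9.397 − 0.442) / 0.3588 = 24.96 mg/L.

25.0 mg/L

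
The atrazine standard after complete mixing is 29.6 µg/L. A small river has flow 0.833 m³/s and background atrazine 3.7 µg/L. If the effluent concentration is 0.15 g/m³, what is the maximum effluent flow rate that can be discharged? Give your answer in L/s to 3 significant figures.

3.7 µg/L = 0.0037 mg/L.
29.6 µg/L = 0.0296 mg/L.
Mass balance at complete mixing: C_std·(Q_w + Q_r) = Q_w·C_e + Q_r·C_b.
Rearranging, Q_w = Q_r·(C_std − C_b)/(C_e − C_std) = 0.833·(0.0296 − 0.0037) / (0.15 − 0.0296) = 0.1792 m³/s.
= 179.2 L/s.

179 L/s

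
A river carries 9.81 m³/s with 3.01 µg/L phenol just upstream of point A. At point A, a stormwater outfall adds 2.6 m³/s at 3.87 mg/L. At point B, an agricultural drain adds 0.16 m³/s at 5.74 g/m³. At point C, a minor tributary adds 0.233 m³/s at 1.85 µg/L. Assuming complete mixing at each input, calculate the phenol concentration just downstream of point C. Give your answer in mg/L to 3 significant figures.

0.860 mg/L

3.01 µg/L = 0.00301 mg/L.
After input A: C = (9.81·0.00301 + 2.6·3.87) / 12.41 = 0.8132 mg/L.
After input B: C = (12.41·0.8132 + 0.16·5.74) / 12.57 = 0.8759 mg/L.
1.85 µg/L = 0.00185 mg/L.
After input C: C = (12.57·0.8759 + 0.233·0.00185) / 12.8 = 0.86 mg/L.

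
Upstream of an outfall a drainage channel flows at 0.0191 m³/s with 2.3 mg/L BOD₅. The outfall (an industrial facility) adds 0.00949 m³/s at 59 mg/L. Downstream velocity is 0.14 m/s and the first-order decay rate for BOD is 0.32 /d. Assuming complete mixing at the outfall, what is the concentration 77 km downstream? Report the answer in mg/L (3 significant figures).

2.75 mg/L

After complete mixing, C₀ = (0.00949·59 + 0.0191·2.3) / 0.02859 = 21.12 mg/L.
Travel time t = 7.7e+04 m / 0.14 m/s = 5.5e+05 s = 6.366 d.
C = 21.12·exp(−0.32·6.366) = 21.12·0.1304 = 2.754 mg/L.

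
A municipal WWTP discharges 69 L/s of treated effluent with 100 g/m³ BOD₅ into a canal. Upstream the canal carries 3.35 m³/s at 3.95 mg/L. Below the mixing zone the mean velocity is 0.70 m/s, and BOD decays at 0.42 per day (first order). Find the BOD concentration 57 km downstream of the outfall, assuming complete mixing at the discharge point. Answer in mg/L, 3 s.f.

69 L/s = 0.069 m³/s.
After complete mixing, C₀ = (0.069·100 + 3.35·3.95) / 3.419 = 5.888 mg/L.
Travel time t = 5.7e+04 m / 0.70 m/s = 8.143e+04 s = 0.9425 d.
C = 5.888·exp(−0.42·0.9425) = 5.888·0.6731 = 3.964 mg/L.

3.96 mg/L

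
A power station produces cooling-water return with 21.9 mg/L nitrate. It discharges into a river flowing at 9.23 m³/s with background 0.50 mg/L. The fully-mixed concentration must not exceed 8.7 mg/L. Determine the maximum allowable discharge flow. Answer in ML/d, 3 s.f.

Mass balance at complete mixing: C_std·(Q_w + Q_r) = Q_w·C_e + Q_r·C_b.
Rearranging, Q_w = Q_r·(C_std − C_b)/(C_e − C_std) = 9.23·(8.7 − 0.5) / (21.9 − 8.7) = 5.734 m³/s.
= 495.4 ML/d.

495 ML/d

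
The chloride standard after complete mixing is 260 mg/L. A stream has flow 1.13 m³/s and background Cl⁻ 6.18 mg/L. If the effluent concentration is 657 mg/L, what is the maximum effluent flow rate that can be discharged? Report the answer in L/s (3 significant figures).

722 L/s

Mass balance at complete mixing: C_std·(Q_w + Q_r) = Q_w·C_e + Q_r·C_b.
Rearranging, Q_w = Q_r·(C_std − C_b)/(C_e − C_std) = 1.13·(260 − 6.18) / (657 − 260) = 0.7225 m³/s.
= 722.5 L/s.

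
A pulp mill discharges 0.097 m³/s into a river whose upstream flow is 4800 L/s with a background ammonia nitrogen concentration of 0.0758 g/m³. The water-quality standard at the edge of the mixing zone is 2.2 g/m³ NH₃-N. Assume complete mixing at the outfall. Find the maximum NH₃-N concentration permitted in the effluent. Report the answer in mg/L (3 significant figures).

107 mg/L

4800 L/s = 4.8 m³/s.
Mass balance: 2.2·4.897 = 0.097·Cₑ + 4.8·0.0758.
Cₑ = (10.77 − 0.3638) / 0.097 = 107.3 mg/L.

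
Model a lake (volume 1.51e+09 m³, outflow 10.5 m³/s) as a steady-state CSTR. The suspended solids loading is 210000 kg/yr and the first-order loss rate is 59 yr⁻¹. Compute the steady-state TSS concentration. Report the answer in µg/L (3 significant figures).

Outflow Q = 10.5 m³/s × 3.156e+07 s/yr = 3.314e+08 m³/yr.
Steady-state CSTR mass balance: W = Q·C + k·V·C, so C = W/(Q + kV).
Q + kV = 3.314e+08 + 59·1.51e+09 = 8.942e+10 m³/yr.
C = 210000/8.942e+10 = 2.348e-06 kg/m³ = 0.002348 mg/L = 2.348 µg/L.

2.35 µg/L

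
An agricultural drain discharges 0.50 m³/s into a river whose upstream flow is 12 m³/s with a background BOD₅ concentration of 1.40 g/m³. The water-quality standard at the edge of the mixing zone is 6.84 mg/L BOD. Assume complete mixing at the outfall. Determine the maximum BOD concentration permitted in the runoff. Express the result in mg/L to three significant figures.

Mass balance: 6.84·12.5 = 0.5·Cₑ + 12·1.4.
Cₑ = (85.5 − 16.8) / 0.5 = 137.4 mg/L.

137 mg/L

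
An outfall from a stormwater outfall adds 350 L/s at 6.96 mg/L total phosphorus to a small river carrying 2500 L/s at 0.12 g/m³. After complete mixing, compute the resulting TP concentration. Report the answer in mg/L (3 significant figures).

0.960 mg/L

350 L/s = 0.35 m³/s.
2500 L/s = 2.5 m³/s.
By mass balance at complete mixing, C = (0.35·6.96 + 2.5·0.12) / (0.35 + 2.5) = 2.736/2.85 = 0.96 mg/L.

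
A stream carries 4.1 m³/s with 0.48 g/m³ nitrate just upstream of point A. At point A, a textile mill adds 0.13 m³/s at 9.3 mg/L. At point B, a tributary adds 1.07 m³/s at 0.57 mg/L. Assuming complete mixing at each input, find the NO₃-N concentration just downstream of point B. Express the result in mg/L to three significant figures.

0.715 mg/L

After input A: C = (4.1·0.48 + 0.13·9.3) / 4.23 = 0.7511 mg/L.
After input B: C = (4.23·0.7511 + 1.07·0.57) / 5.3 = 0.7145 mg/L.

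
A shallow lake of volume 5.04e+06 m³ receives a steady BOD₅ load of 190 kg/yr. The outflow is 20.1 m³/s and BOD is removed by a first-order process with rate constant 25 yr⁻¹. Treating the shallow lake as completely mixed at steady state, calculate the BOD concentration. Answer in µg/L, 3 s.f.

Outflow Q = 20.1 m³/s × 3.156e+07 s/yr = 6.343e+08 m³/yr.
Steady-state CSTR mass balance: W = Q·C + k·V·C, so C = W/(Q + kV).
Q + kV = 6.343e+08 + 25·5.04e+06 = 7.603e+08 m³/yr.
C = 190/7.603e+08 = 2.499e-07 kg/m³ = 0.0002499 mg/L = 0.2499 µg/L.

0.250 µg/L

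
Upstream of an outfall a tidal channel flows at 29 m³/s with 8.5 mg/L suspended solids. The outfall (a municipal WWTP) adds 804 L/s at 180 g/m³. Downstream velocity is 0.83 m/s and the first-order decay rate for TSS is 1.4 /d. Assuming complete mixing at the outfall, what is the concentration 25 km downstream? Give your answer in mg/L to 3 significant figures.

804 L/s = 0.804 m³/s.
After complete mixing, C₀ = (0.804·180 + 29·8.5) / 29.8 = 13.13 mg/L.
Travel time t = 2.5e+04 m / 0.83 m/s = 3.012e+04 s = 0.3486 d.
C = 13.13·exp(−1.4·0.3486) = 13.13·0.6138 = 8.057 mg/L.

8.06 mg/L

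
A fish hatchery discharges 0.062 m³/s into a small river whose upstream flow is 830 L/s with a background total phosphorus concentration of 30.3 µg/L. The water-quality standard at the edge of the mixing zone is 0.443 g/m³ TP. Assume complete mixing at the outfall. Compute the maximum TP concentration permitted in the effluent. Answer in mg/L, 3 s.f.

830 L/s = 0.83 m³/s.
30.3 µg/L = 0.0303 mg/L.
Mass balance: 0.443·0.892 = 0.062·Cₑ + 0.83·0.0303.
Cₑ = (0.3952 − 0.02515) / 0.062 = 5.968 mg/L.

5.97 mg/L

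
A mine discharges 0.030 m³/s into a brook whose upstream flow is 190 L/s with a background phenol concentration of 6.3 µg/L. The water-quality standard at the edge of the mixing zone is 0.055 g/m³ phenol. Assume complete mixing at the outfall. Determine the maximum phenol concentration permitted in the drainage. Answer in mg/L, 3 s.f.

190 L/s = 0.19 m³/s.
6.3 µg/L = 0.0063 mg/L.
Mass balance: 0.055·0.22 = 0.03·Cₑ + 0.19·0.0063.
Cₑ = (0.0121 − 0.001197) / 0.03 = 0.3634 mg/L.

0.363 mg/L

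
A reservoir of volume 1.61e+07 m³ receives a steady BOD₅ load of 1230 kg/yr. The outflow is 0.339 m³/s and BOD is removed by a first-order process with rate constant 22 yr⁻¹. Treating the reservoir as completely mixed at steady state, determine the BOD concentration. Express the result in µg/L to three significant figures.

Outflow Q = 0.339 m³/s × 3.156e+07 s/yr = 1.07e+07 m³/yr.
Steady-state CSTR mass balance: W = Q·C + k·V·C, so C = W/(Q + kV).
Q + kV = 1.07e+07 + 22·1.61e+07 = 3.649e+08 m³/yr.
C = 1230/3.649e+08 = 3.371e-06 kg/m³ = 0.003371 mg/L = 3.371 µg/L.

3.37 µg/L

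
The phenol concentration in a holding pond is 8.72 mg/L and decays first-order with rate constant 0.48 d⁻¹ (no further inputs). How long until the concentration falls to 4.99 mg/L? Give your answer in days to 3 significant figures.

1.16 d

t = ln(C₀/C)/k = ln(8.72/4.99)/0.48 = 0.5582/0.48 = 1.163 d.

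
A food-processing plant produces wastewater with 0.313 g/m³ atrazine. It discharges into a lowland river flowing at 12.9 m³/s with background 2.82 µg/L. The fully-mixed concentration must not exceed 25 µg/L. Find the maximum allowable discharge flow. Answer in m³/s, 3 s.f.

2.82 µg/L = 0.00282 mg/L.
25 µg/L = 0.025 mg/L.
Mass balance at complete mixing: C_std·(Q_w + Q_r) = Q_w·C_e + Q_r·C_b.
Rearranging, Q_w = Q_r·(C_std − C_b)/(C_e − C_std) = 12.9·(0.025 − 0.00282) / (0.313 − 0.025) = 0.9935 m³/s.

0.993 m³/s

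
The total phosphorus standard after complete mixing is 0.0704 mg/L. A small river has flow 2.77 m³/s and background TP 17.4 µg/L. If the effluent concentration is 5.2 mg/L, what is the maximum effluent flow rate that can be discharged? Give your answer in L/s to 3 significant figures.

17.4 µg/L = 0.0174 mg/L.
Mass balance at complete mixing: C_std·(Q_w + Q_r) = Q_w·C_e + Q_r·C_b.
Rearranging, Q_w = Q_r·(C_std − C_b)/(C_e − C_std) = 2.77·(0.0704 − 0.0174) / (5.2 − 0.0704) = 0.02862 m³/s.
= 28.62 L/s.

28.6 L/s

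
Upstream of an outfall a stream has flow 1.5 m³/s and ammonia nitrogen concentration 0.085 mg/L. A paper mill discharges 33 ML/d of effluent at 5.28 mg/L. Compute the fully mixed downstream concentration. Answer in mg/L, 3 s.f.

33 ML/d = 0.3819 m³/s.
Conservation of mass across the mixing zone: C = (0.3819·5.28 + 1.5·0.085) / (0.3819 + 1.5) = 2.144/1.882 = 1.139 mg/L.

1.14 mg/L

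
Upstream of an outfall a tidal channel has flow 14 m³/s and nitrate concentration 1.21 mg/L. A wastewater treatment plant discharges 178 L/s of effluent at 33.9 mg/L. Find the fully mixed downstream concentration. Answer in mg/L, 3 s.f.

1.62 mg/L

178 L/s = 0.178 m³/s.
By mass balance at complete mixing, C = (0.178·33.9 + 14·1.21) / (0.178 + 14) = 22.97/14.18 = 1.62 mg/L.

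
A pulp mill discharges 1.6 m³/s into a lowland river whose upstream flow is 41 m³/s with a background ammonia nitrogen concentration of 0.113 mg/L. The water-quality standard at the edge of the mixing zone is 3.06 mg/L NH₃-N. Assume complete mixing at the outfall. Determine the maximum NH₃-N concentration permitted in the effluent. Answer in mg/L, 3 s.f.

Mass balance: 3.06·42.6 = 1.6·Cₑ + 41·0.113.
Cₑ = (130.4 − 4.633) / 1.6 = 78.58 mg/L.

78.6 mg/L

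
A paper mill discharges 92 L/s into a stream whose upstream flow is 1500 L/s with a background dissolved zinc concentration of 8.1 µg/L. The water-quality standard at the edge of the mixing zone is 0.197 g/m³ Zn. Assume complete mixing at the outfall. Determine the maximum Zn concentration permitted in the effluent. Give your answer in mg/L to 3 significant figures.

3.28 mg/L

92 L/s = 0.092 m³/s.
1500 L/s = 1.5 m³/s.
8.1 µg/L = 0.0081 mg/L.
Mass balance: 0.197·1.592 = 0.092·Cₑ + 1.5·0.0081.
Cₑ = (0.3136 − 0.01215) / 0.092 = 3.277 mg/L.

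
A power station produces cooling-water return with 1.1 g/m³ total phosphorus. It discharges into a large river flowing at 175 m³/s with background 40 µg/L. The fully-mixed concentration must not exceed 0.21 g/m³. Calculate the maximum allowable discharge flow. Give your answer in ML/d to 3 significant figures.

40 µg/L = 0.04 mg/L.
Mass balance at complete mixing: C_std·(Q_w + Q_r) = Q_w·C_e + Q_r·C_b.
Rearranging, Q_w = Q_r·(C_std − C_b)/(C_e − C_std) = 175·(0.21 − 0.04) / (1.1 − 0.21) = 33.43 m³/s.
= 2888 ML/d.

2890 ML/d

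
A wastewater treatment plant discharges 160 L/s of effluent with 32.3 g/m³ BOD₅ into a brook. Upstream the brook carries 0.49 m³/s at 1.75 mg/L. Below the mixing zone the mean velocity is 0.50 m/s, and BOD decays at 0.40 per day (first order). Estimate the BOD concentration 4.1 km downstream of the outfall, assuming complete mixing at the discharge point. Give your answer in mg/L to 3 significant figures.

8.92 mg/L

160 L/s = 0.16 m³/s.
After complete mixing, C₀ = (0.16·32.3 + 0.49·1.75) / 0.65 = 9.27 mg/L.
Travel time t = 4100 m / 0.50 m/s = 8200 s = 0.09491 d.
C = 9.27·exp(−0.40·0.09491) = 9.27·0.9627 = 8.925 mg/L.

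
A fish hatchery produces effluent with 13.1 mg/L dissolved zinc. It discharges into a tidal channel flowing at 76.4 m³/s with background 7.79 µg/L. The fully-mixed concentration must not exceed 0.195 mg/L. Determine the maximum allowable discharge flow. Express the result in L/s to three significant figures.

1110 L/s

7.79 µg/L = 0.00779 mg/L.
Mass balance at complete mixing: C_std·(Q_w + Q_r) = Q_w·C_e + Q_r·C_b.
Rearranging, Q_w = Q_r·(C_std − C_b)/(C_e − C_std) = 76.4·(0.195 − 0.00779) / (13.1 − 0.195) = 1.108 m³/s.
= 1108 L/s.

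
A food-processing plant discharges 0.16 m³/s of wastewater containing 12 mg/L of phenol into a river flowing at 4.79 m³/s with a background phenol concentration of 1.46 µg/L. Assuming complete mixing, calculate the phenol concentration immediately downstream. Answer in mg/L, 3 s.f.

1.46 µg/L = 0.00146 mg/L.
By mass balance at complete mixing, C = (0.16·12 + 4.79·0.00146) / (0.16 + 4.79) = 1.927/4.95 = 0.3893 mg/L.

0.389 mg/L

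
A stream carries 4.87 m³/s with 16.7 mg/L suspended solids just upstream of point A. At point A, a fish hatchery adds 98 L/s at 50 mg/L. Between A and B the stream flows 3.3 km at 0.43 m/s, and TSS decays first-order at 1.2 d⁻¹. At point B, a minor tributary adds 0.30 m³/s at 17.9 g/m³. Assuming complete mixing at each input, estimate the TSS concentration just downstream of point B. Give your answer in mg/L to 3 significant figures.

15.7 mg/L

98 L/s = 0.098 m³/s.
After input A: C = (4.87·16.7 + 0.098·50) / 4.968 = 17.36 mg/L.
Over the 3.3 km reach to input B (t = 7674 s = 0.08882 d), decay gives C = 17.36·exp(−1.2·0.08882) = 15.6 mg/L.
After input B: C = (4.968·15.6 + 0.3·17.9) / 5.268 = 15.73 mg/L.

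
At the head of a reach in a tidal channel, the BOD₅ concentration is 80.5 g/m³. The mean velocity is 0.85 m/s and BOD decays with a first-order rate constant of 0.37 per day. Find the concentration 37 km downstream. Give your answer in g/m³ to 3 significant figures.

Travel time t = 37 km / 0.85 m/s = 3.7e+04/0.85 = 4.353e+04 s = 0.5038 d.
First-order decay: C = 80.5·exp(−0.37·0.5038) = 80.5·0.8299 = 66.81 g/m³.

66.8 g/m³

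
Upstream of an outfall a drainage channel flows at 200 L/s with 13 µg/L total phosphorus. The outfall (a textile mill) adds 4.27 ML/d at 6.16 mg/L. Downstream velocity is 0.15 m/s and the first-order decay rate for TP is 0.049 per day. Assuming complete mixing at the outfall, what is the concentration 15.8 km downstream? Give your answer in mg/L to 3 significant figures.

4.27 ML/d = 0.04942 m³/s.
200 L/s = 0.2 m³/s.
13 µg/L = 0.013 mg/L.
After complete mixing, C₀ = (0.04942·6.16 + 0.2·0.013) / 0.2494 = 1.231 mg/L.
Travel time t = 1.58e+04 m / 0.15 m/s = 1.053e+05 s = 1.219 d.
C = 1.231·exp(−0.049·1.219) = 1.231·0.942 = 1.16 mg/L.

1.16 mg/L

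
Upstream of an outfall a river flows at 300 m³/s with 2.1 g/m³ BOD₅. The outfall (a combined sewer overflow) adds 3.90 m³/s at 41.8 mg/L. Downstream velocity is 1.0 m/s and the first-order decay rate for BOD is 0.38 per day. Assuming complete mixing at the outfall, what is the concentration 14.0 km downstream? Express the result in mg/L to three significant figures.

2.45 mg/L

After complete mixing, C₀ = (3.9·41.8 + 300·2.1) / 303.9 = 2.609 mg/L.
Travel time t = 1.4e+04 m / 1.0 m/s = 1.4e+04 s = 0.162 d.
C = 2.609·exp(−0.38·0.162) = 2.609·0.9403 = 2.454 mg/L.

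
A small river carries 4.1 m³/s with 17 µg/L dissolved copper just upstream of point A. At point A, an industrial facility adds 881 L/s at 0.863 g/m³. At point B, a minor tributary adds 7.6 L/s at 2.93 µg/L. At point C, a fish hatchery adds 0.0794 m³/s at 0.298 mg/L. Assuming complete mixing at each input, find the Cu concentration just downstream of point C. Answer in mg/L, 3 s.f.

17 µg/L = 0.017 mg/L.
881 L/s = 0.881 m³/s.
After input A: C = (4.1·0.017 + 0.881·0.863) / 4.981 = 0.1666 mg/L.
7.6 L/s = 0.0076 m³/s.
2.93 µg/L = 0.00293 mg/L.
After input B: C = (4.981·0.1666 + 0.0076·0.00293) / 4.989 = 0.1664 mg/L.
After input C: C = (4.989·0.1664 + 0.0794·0.298) / 5.068 = 0.1684 mg/L.

0.168 mg/L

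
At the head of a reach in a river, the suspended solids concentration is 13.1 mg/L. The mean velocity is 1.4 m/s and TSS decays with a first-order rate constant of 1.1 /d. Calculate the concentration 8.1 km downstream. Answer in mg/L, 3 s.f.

Travel time t = 8.1 km / 1.4 m/s = 8100/1.4 = 5786 s = 0.06696 d.
First-order decay: C = 13.1·exp(−1.1·0.06696) = 13.1·0.929 = 12.17 mg/L.

12.2 mg/L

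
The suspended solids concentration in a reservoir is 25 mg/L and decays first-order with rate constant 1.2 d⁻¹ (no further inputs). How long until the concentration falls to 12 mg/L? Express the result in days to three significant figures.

0.612 d

t = ln(C₀/C)/k = ln(25/12)/1.2 = 0.734/1.2 = 0.6116 d.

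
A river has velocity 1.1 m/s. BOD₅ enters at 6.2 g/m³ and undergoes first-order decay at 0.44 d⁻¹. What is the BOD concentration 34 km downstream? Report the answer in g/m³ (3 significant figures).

Travel time t = 34 km / 1.1 m/s = 3.4e+04/1.1 = 3.091e+04 s = 0.3577 d.
First-order decay: C = 6.2·exp(−0.44·0.3577) = 6.2·0.8544 = 5.297 g/m³.

5.30 g/m³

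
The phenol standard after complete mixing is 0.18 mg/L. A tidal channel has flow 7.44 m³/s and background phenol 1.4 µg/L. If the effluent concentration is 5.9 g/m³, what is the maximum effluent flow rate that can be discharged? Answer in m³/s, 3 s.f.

1.4 µg/L = 0.0014 mg/L.
Mass balance at complete mixing: C_std·(Q_w + Q_r) = Q_w·C_e + Q_r·C_b.
Rearranging, Q_w = Q_r·(C_std − C_b)/(C_e − C_std) = 7.44·(0.18 − 0.0014) / (5.9 − 0.18) = 0.2323 m³/s.

0.232 m³/s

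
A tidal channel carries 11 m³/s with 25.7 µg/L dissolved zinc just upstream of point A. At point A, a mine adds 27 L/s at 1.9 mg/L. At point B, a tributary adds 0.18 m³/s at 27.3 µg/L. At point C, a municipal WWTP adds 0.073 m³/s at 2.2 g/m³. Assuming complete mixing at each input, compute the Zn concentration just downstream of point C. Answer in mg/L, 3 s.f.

0.0443 mg/L

25.7 µg/L = 0.0257 mg/L.
27 L/s = 0.027 m³/s.
After input A: C = (11·0.0257 + 0.027·1.9) / 11.03 = 0.03029 mg/L.
27.3 µg/L = 0.0273 mg/L.
After input B: C = (11.03·0.03029 + 0.18·0.0273) / 11.21 = 0.03024 mg/L.
After input C: C = (11.21·0.03024 + 0.073·2.2) / 11.28 = 0.04428 mg/L.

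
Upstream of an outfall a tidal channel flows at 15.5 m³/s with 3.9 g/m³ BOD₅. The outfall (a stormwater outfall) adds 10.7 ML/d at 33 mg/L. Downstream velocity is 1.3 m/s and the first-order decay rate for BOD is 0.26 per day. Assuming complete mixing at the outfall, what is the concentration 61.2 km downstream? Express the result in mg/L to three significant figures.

10.7 ML/d = 0.1238 m³/s.
After complete mixing, C₀ = (0.1238·33 + 15.5·3.9) / 15.62 = 4.131 mg/L.
Travel time t = 6.12e+04 m / 1.3 m/s = 4.708e+04 s = 0.5449 d.
C = 4.131·exp(−0.26·0.5449) = 4.131·0.8679 = 3.585 mg/L.

3.59 mg/L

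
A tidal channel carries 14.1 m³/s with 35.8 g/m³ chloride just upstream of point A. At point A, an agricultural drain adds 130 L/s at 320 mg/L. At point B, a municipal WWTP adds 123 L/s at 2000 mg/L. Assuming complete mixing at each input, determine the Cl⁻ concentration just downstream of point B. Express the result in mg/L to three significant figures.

55.2 mg/L

130 L/s = 0.13 m³/s.
After input A: C = (14.1·35.8 + 0.13·320) / 14.23 = 38.4 mg/L.
123 L/s = 0.123 m³/s.
After input B: C = (14.23·38.4 + 0.123·2000) / 14.35 = 55.21 mg/L.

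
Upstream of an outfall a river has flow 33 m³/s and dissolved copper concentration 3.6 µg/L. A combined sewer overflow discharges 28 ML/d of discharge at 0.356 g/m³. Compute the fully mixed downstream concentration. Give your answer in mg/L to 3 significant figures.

28 ML/d = 0.3241 m³/s.
3.6 µg/L = 0.0036 mg/L.
By mass balance at complete mixing, C = (0.3241·0.356 + 33·0.0036) / (0.3241 + 33) = 0.2342/33.32 = 0.007027 mg/L.

0.00703 mg/L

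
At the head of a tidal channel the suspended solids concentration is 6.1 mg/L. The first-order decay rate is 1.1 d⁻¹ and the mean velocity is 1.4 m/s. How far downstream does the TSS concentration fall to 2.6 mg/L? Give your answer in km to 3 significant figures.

93.8 km

From C = C₀·e^(−kt), t = ln(C₀/C)/k = ln(6.1/2.6)/1.1 = 0.8528/1.1 = 0.7753 d.
Distance = v·t = 1.4 m/s × 6.698e+04 s = 9.377e+04 m = 93.77 km.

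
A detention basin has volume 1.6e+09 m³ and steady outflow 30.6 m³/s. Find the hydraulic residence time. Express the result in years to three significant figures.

Q = 30.6 m³/s × 3.156e+07 s/yr = 9.657e+08 m³/yr.
Hydraulic residence time τ = V/Q = 1.6e+09/9.657e+08 = 1.657 yr.

1.66 yr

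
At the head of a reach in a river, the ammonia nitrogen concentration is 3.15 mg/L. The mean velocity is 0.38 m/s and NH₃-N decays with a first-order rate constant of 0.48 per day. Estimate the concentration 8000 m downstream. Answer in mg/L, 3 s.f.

Travel time t = 8000 m / 0.38 m/s = 8000/0.38 = 2.105e+04 s = 0.2437 d.
First-order decay: C = 3.15·exp(−0.48·0.2437) = 3.15·0.8896 = 2.802 mg/L.

2.80 mg/L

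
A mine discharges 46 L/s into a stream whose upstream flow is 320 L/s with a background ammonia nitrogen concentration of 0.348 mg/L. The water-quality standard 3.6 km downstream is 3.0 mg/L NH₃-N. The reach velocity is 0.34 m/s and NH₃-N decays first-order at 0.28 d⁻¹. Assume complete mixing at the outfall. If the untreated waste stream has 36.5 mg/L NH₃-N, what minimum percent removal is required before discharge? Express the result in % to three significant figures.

39.0 %

46 L/s = 0.046 m³/s.
320 L/s = 0.32 m³/s.
Travel time to the compliance point: t = 3600/0.34 = 1.059e+04 s = 0.1225 d; decay factor exp(−0.28·0.1225) = 0.9663.
So the concentration just after mixing may be at most 3/0.9663 = 3.105 mg/L.
Mass balance: 3.105·0.366 = 0.046·Cₑ + 0.32·0.348.
Cₑ = (1.136 − 0.1114) / 0.046 = 22.28 mg/L.
Required removal = 1 − 22.28/36.5 = 38.95 %.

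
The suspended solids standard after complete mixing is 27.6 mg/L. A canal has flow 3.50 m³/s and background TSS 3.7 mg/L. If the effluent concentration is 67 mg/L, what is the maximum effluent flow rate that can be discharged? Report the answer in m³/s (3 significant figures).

Mass balance at complete mixing: C_std·(Q_w + Q_r) = Q_w·C_e + Q_r·C_b.
Rearranging, Q_w = Q_r·(C_std − C_b)/(C_e − C_std) = 3.50·(27.6 − 3.7) / (67 − 27.6) = 2.123 m³/s.

2.12 m³/s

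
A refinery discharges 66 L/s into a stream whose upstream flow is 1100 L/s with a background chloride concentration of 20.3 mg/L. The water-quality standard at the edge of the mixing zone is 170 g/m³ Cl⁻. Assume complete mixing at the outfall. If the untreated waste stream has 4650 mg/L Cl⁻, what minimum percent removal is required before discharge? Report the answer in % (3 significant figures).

66 L/s = 0.066 m³/s.
1100 L/s = 1.1 m³/s.
Mass balance: 170·1.166 = 0.066·Cₑ + 1.1·20.3.
Cₑ = (198.2 − 22.33) / 0.066 = 2665 mg/L.
Required removal = 1 − 2665/4650 = 42.69 %.

42.7 %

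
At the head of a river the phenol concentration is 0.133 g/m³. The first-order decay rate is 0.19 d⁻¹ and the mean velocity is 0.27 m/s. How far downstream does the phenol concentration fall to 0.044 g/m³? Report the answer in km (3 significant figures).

From C = C₀·e^(−kt), t = ln(C₀/C)/k = ln(0.133/0.044)/0.19 = 1.106/0.19 = 5.822 d.
Distance = v·t = 0.27 m/s × 5.03e+05 s = 1.358e+05 m = 135.8 km.

136 km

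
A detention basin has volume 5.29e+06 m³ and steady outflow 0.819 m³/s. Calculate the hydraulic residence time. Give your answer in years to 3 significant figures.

Q = 0.819 m³/s × 3.156e+07 s/yr = 2.585e+07 m³/yr.
Hydraulic residence time τ = V/Q = 5.29e+06/2.585e+07 = 0.2047 yr.

0.205 yr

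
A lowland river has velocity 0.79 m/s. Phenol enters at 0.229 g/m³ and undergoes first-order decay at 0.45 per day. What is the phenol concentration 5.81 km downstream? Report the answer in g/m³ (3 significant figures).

0.220 g/m³

Travel time t = 5.81 km / 0.79 m/s = 5810/0.79 = 7354 s = 0.08512 d.
First-order decay: C = 0.229·exp(−0.45·0.08512) = 0.229·0.9624 = 0.2204 g/m³.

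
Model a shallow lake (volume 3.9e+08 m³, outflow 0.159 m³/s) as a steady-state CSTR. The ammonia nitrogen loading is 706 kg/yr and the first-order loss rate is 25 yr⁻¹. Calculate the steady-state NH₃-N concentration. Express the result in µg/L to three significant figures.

0.0724 µg/L

Outflow Q = 0.159 m³/s × 3.156e+07 s/yr = 5.018e+06 m³/yr.
Steady-state CSTR mass balance: W = Q·C + k·V·C, so C = W/(Q + kV).
Q + kV = 5.018e+06 + 25·3.9e+08 = 9.755e+09 m³/yr.
C = 706/9.755e+09 = 7.237e-08 kg/m³ = 7.237e-05 mg/L = 0.07237 µg/L.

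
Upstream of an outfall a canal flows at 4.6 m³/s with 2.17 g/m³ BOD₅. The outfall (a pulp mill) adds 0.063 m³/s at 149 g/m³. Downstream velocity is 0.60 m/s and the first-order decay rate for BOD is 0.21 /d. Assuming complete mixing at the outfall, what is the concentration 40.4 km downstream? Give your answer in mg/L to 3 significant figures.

After complete mixing, C₀ = (0.063·149 + 4.6·2.17) / 4.663 = 4.154 mg/L.
Travel time t = 4.04e+04 m / 0.60 m/s = 6.733e+04 s = 0.7793 d.
C = 4.154·exp(−0.21·0.7793) = 4.154·0.849 = 3.527 mg/L.

3.53 mg/L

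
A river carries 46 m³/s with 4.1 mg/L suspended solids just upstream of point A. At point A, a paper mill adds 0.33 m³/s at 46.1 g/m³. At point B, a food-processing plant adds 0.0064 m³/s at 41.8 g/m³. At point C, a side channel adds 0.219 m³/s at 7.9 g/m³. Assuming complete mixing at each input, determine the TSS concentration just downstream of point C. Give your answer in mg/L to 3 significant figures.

4.42 mg/L

After input A: C = (46·4.1 + 0.33·46.1) / 46.33 = 4.399 mg/L.
After input B: C = (46.33·4.399 + 0.0064·41.8) / 46.34 = 4.404 mg/L.
After input C: C = (46.34·4.404 + 0.219·7.9) / 46.56 = 4.421 mg/L.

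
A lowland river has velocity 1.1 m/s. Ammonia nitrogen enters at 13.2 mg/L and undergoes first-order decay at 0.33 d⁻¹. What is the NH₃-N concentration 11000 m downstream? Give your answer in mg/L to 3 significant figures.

Travel time t = 11000 m / 1.1 m/s = 1.1e+04/1.1 = 1e+04 s = 0.1157 d.
First-order decay: C = 13.2·exp(−0.33·0.1157) = 13.2·0.9625 = 12.71 mg/L.

12.7 mg/L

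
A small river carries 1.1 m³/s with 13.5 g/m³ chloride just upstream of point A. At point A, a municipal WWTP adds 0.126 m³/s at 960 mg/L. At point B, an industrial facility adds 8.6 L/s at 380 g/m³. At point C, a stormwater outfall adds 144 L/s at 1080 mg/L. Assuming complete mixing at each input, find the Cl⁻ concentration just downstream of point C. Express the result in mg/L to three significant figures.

After input A: C = (1.1·13.5 + 0.126·960) / 1.226 = 110.8 mg/L.
8.6 L/s = 0.0086 m³/s.
After input B: C = (1.226·110.8 + 0.0086·380) / 1.235 = 112.7 mg/L.
144 L/s = 0.144 m³/s.
After input C: C = (1.235·112.7 + 0.144·1080) / 1.379 = 213.7 mg/L.

214 mg/L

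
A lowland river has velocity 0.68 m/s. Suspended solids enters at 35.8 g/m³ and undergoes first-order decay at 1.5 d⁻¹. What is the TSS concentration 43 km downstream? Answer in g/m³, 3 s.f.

Travel time t = 43 km / 0.68 m/s = 4.3e+04/0.68 = 6.324e+04 s = 0.7319 d.
First-order decay: C = 35.8·exp(−1.5·0.7319) = 35.8·0.3336 = 11.94 g/m³.

11.9 g/m³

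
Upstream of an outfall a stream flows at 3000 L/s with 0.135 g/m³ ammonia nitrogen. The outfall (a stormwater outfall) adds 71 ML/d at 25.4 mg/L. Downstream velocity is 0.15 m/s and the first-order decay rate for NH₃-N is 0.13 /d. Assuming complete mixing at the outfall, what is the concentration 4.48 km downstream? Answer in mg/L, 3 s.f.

5.32 mg/L

71 ML/d = 0.8218 m³/s.
3000 L/s = 3 m³/s.
After complete mixing, C₀ = (0.8218·25.4 + 3·0.135) / 3.822 = 5.568 mg/L.
Travel time t = 4480 m / 0.15 m/s = 2.987e+04 s = 0.3457 d.
C = 5.568·exp(−0.13·0.3457) = 5.568·0.9561 = 5.323 mg/L.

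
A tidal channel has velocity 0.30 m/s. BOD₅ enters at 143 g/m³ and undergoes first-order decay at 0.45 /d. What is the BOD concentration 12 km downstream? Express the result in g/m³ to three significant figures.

116 g/m³

Travel time t = 12 km / 0.30 m/s = 1.2e+04/0.30 = 4e+04 s = 0.463 d.
First-order decay: C = 143·exp(−0.45·0.463) = 143·0.8119 = 116.1 g/m³.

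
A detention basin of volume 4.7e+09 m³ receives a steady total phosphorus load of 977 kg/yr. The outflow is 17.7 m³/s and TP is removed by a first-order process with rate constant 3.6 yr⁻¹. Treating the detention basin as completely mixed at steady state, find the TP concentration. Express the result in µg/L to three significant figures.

Outflow Q = 17.7 m³/s × 3.156e+07 s/yr = 5.586e+08 m³/yr.
Steady-state CSTR mass balance: W = Q·C + k·V·C, so C = W/(Q + kV).
Q + kV = 5.586e+08 + 3.6·4.7e+09 = 1.748e+10 m³/yr.
C = 977/1.748e+10 = 5.59e-08 kg/m³ = 5.59e-05 mg/L = 0.0559 µg/L.

0.0559 µg/L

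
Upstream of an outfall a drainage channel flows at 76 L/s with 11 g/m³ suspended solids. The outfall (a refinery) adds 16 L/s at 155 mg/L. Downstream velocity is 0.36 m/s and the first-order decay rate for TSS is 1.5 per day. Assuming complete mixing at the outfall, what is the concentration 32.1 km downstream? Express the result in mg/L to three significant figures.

7.67 mg/L

16 L/s = 0.016 m³/s.
76 L/s = 0.076 m³/s.
After complete mixing, C₀ = (0.016·155 + 0.076·11) / 0.092 = 36.04 mg/L.
Travel time t = 3.21e+04 m / 0.36 m/s = 8.917e+04 s = 1.032 d.
C = 36.04·exp(−1.5·1.032) = 36.04·0.2127 = 7.665 mg/L.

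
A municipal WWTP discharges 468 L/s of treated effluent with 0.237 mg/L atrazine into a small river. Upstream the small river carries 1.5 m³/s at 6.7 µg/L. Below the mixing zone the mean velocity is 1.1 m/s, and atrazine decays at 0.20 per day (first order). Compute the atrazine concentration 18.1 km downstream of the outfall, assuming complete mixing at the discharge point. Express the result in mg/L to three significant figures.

0.0592 mg/L

468 L/s = 0.468 m³/s.
6.7 µg/L = 0.0067 mg/L.
After complete mixing, C₀ = (0.468·0.237 + 1.5·0.0067) / 1.968 = 0.06147 mg/L.
Travel time t = 1.81e+04 m / 1.1 m/s = 1.645e+04 s = 0.1904 d.
C = 0.06147·exp(−0.20·0.1904) = 0.06147·0.9626 = 0.05917 mg/L.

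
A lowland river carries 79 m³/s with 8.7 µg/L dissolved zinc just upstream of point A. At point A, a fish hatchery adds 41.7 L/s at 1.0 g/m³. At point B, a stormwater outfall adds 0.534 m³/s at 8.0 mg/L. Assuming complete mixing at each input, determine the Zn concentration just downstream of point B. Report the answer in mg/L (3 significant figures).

8.7 µg/L = 0.0087 mg/L.
41.7 L/s = 0.0417 m³/s.
After input A: C = (79·0.0087 + 0.0417·1) / 79.04 = 0.009223 mg/L.
After input B: C = (79.04·0.009223 + 0.534·8) / 79.58 = 0.06285 mg/L.

0.0628 mg/L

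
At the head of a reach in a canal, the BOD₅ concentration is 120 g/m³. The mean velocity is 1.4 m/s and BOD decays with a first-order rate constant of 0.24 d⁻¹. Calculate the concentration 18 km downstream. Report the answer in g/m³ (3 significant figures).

116 g/m³

Travel time t = 18 km / 1.4 m/s = 1.8e+04/1.4 = 1.286e+04 s = 0.1488 d.
First-order decay: C = 120·exp(−0.24·0.1488) = 120·0.9649 = 115.8 g/m³.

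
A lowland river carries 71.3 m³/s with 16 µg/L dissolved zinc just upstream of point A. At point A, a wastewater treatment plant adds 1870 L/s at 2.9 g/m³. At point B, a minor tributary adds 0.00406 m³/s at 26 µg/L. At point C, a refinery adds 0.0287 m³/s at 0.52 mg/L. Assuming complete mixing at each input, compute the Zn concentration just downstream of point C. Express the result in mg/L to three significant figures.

16 µg/L = 0.016 mg/L.
1870 L/s = 1.87 m³/s.
After input A: C = (71.3·0.016 + 1.87·2.9) / 73.17 = 0.08971 mg/L.
26 µg/L = 0.026 mg/L.
After input B: C = (73.17·0.08971 + 0.00406·0.026) / 73.17 = 0.0897 mg/L.
After input C: C = (73.17·0.0897 + 0.0287·0.52) / 73.2 = 0.08987 mg/L.

0.0899 mg/L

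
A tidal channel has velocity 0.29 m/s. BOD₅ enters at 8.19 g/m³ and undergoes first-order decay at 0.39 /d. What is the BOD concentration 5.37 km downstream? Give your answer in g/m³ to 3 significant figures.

Travel time t = 5.37 km / 0.29 m/s = 5370/0.29 = 1.852e+04 s = 0.2143 d.
First-order decay: C = 8.19·exp(−0.39·0.2143) = 8.19·0.9198 = 7.533 g/m³.

7.53 g/m³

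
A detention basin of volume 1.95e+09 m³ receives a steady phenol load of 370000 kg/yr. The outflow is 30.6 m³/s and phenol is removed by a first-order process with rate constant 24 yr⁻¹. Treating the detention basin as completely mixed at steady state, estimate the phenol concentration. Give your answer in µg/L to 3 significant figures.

7.75 µg/L

Outflow Q = 30.6 m³/s × 3.156e+07 s/yr = 9.657e+08 m³/yr.
Steady-state CSTR mass balance: W = Q·C + k·V·C, so C = W/(Q + kV).
Q + kV = 9.657e+08 + 24·1.95e+09 = 4.777e+10 m³/yr.
C = 370000/4.777e+10 = 7.746e-06 kg/m³ = 0.007746 mg/L = 7.746 µg/L.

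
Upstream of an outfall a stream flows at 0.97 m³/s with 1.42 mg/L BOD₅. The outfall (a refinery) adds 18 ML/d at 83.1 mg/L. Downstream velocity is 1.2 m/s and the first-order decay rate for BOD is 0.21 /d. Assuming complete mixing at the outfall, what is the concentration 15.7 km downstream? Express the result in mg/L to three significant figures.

15.4 mg/L

18 ML/d = 0.2083 m³/s.
After complete mixing, C₀ = (0.2083·83.1 + 0.97·1.42) / 1.178 = 15.86 mg/L.
Travel time t = 1.57e+04 m / 1.2 m/s = 1.308e+04 s = 0.1514 d.
C = 15.86·exp(−0.21·0.1514) = 15.86·0.9687 = 15.36 mg/L.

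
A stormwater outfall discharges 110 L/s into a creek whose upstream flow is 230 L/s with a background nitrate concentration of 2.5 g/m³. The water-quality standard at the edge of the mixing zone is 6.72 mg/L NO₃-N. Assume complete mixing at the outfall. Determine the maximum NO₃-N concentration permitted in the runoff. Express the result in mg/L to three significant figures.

110 L/s = 0.11 m³/s.
230 L/s = 0.23 m³/s.
Mass balance: 6.72·0.34 = 0.11·Cₑ + 0.23·2.5.
Cₑ = (2.285 − 0.575) / 0.11 = 15.54 mg/L.

15.5 mg/L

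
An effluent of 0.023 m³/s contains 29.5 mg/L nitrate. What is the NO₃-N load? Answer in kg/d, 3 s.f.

58.6 kg/d

Mass flux = Q·C = 0.023 m³/s × 29.5 g/m³ = 0.6785 g/s.
= 0.6785 g/s × 86.4 = 58.62 kg/d.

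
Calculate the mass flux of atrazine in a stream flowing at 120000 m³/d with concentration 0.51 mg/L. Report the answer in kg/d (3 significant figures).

120000 m³/d = 1.389 m³/s.
Mass flux = Q·C = 1.389 m³/s × 0.51 g/m³ = 0.7083 g/s.
= 0.7083 g/s × 86.4 = 61.2 kg/d.

61.2 kg/d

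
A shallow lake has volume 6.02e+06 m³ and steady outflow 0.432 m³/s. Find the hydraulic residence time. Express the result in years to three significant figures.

0.442 yr

Q = 0.432 m³/s × 3.156e+07 s/yr = 1.363e+07 m³/yr.
Hydraulic residence time τ = V/Q = 6.02e+06/1.363e+07 = 0.4416 yr.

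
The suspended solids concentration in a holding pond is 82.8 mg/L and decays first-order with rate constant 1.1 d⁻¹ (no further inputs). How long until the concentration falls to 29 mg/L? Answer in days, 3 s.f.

0.954 d

t = ln(C₀/C)/k = ln(82.8/29)/1.1 = 1.049/1.1 = 0.9538 d.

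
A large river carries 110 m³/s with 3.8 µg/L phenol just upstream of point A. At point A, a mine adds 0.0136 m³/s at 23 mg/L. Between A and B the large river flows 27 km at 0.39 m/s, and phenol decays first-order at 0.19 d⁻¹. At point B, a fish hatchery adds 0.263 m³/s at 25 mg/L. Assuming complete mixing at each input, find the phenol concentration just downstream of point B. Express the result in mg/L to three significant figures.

0.0653 mg/L

3.8 µg/L = 0.0038 mg/L.
After input A: C = (110·0.0038 + 0.0136·23) / 110 = 0.006643 mg/L.
Over the 27 km reach to input B (t = 6.923e+04 s = 0.8013 d), decay gives C = 0.006643·exp(−0.19·0.8013) = 0.005705 mg/L.
After input B: C = (110·0.005705 + 0.263·25) / 110.3 = 0.06531 mg/L.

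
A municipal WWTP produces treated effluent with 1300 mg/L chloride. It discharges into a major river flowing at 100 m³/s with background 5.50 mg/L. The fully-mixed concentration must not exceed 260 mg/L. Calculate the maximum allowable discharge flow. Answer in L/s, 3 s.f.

Mass balance at complete mixing: C_std·(Q_w + Q_r) = Q_w·C_e + Q_r·C_b.
Rearranging, Q_w = Q_r·(C_std − C_b)/(C_e − C_std) = 100·(260 − 5.5) / (1300 − 260) = 24.47 m³/s.
= 2.447e+04 L/s.

24500 L/s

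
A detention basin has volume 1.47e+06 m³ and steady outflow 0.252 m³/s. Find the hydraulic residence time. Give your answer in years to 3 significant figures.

0.185 yr

Q = 0.252 m³/s × 3.156e+07 s/yr = 7.953e+06 m³/yr.
Hydraulic residence time τ = V/Q = 1.47e+06/7.953e+06 = 0.1848 yr.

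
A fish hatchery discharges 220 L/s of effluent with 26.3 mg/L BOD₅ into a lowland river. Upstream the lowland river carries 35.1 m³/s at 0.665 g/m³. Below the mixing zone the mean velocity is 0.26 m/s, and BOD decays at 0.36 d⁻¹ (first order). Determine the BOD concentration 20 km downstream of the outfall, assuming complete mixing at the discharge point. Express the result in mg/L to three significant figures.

220 L/s = 0.22 m³/s.
After complete mixing, C₀ = (0.22·26.3 + 35.1·0.665) / 35.32 = 0.8247 mg/L.
Travel time t = 2e+04 m / 0.26 m/s = 7.692e+04 s = 0.8903 d.
C = 0.8247·exp(−0.36·0.8903) = 0.8247·0.7258 = 0.5985 mg/L.

0.599 mg/L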